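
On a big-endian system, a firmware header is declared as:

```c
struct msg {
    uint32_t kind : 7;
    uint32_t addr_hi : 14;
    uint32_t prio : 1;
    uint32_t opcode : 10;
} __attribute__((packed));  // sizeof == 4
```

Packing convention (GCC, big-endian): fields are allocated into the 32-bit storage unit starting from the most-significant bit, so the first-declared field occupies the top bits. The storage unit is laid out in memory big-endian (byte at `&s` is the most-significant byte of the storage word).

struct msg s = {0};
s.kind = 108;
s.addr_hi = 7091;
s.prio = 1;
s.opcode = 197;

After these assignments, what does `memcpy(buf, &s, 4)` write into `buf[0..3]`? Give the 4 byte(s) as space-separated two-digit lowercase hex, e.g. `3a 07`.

[25+:7] kind=108 & 0x7f = 0x6c; word=0xd8000000
[11+:14] addr_hi=7091 & 0x3fff = 0x1bb3; word=0xd8dd9800
[10+:1] prio=1 & 0x1 = 0x1; word=0xd8dd9c00
[0+:10] opcode=197 & 0x3ff = 0xc5; word=0xd8dd9cc5
word = 0xd8dd9cc5 → big-endian bytes:
  [0]=0xd8  [1]=0xdd  [2]=0x9c  [3]=0xc5

d8 dd 9c c5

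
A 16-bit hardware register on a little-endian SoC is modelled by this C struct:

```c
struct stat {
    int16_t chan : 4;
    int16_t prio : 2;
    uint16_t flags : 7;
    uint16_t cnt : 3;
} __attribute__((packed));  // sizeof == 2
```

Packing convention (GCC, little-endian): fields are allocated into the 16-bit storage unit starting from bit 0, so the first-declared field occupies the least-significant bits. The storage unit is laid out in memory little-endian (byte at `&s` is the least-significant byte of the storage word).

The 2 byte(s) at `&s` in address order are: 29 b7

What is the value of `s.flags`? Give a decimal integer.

[0]=0x29 [1]=0xb7 (little-endian) → word 0xb729
chan [0+:4] = (word>>0) & 0xf = 9
prio [4+:2] = (word>>4) & 0x3 = 2
flags [6+:7] = (word>>6) & 0x7f = 92  ←
cnt [13+:3] = (word>>13) & 0x7 = 5

92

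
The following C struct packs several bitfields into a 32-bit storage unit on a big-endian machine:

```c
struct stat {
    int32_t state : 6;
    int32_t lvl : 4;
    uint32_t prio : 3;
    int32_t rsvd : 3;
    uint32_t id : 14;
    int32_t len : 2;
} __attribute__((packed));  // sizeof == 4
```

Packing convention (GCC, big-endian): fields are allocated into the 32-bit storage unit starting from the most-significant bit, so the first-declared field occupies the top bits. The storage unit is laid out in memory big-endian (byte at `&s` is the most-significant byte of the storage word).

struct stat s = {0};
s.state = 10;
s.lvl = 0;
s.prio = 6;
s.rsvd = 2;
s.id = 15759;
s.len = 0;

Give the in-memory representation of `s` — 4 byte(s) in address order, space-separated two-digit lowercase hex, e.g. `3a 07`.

28 32 f6 3c

state:6 = 10 → 0xa << 26 → word 0x28000000
lvl:4 = 0 → 0x0 << 22 → word 0x28000000
prio:3 = 6 → 0x6 << 19 → word 0x28300000
rsvd:3 = 2 → 0x2 << 16 → word 0x28320000
id:14 = 15759 → 0x3d8f << 2 → word 0x2832f63c
len:2 = 0 → 0x0 << 0 → word 0x2832f63c
word = 0x2832f63c → big-endian bytes:
  [0]=0x28  [1]=0x32  [2]=0xf6  [3]=0x3c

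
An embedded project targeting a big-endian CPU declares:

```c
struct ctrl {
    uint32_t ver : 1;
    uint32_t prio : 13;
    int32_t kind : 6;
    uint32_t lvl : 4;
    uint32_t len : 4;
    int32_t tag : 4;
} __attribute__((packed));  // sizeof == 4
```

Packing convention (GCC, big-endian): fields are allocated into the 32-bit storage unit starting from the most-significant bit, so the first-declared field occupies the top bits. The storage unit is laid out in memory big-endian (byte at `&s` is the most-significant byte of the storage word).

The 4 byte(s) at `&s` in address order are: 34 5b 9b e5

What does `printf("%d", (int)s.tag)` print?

[0]=0x34 [1]=0x5b [2]=0x9b [3]=0xe5 (big-endian) → word 0x345b9be5
ver [31+:1] = (word>>31) & 0x1 = 0
prio [18+:13] = (word>>18) & 0x1fff = 3350
kind [12+:6] = (word>>12) & 0x3f = 57
lvl [8+:4] = (word>>8) & 0xf = 11
len [4+:4] = (word>>4) & 0xf = 14
tag [0+:4] = (word>>0) & 0xf = 5  ←
tag signed 4b, MSB=0: value = 5

5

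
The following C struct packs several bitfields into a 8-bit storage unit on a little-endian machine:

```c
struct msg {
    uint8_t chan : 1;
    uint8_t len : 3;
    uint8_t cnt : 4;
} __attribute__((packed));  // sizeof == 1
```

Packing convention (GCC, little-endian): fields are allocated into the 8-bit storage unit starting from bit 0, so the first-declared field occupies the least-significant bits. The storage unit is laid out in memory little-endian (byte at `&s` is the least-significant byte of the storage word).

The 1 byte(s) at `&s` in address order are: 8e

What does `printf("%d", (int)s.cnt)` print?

[0]=0x8e (little-endian) → word 0x8e
chan:1 @ bit 0 → (0x8e>>0)&0x1 = 0x0
len:3 @ bit 1 → (0x8e>>1)&0x7 = 0x7
cnt:4 @ bit 4 → (0x8e>>4)&0xf = 0x8  ←

8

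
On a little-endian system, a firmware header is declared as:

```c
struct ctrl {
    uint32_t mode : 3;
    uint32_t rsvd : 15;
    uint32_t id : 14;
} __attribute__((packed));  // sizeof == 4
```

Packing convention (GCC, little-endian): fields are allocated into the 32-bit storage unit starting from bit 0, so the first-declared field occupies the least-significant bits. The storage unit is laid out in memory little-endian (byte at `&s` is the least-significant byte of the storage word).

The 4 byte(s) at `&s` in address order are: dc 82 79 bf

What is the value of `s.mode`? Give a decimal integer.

[0]=0xdc [1]=0x82 [2]=0x79 [3]=0xbf (little-endian) → word 0xbf7982dc
mode [0+:3] = (word>>0) & 0x7 = 4  ←
rsvd [3+:15] = (word>>3) & 0x7fff = 12379
id [18+:14] = (word>>18) & 0x3fff = 12254

4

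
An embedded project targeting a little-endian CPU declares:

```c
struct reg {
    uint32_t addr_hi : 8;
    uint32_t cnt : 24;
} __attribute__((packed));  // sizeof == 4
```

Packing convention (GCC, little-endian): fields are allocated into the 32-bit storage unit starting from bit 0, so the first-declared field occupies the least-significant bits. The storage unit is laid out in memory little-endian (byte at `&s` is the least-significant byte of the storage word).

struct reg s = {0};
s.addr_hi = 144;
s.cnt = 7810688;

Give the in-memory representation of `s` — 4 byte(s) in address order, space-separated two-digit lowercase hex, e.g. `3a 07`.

addr_hi (8b) val=144 bits=0x90 at bit 0: 0x00000090
cnt (24b) val=7810688 bits=0x772e80 at bit 8: 0x772e8090
word = 0x772e8090 → little-endian bytes:
  [0]=0x90  [1]=0x80  [2]=0x2e  [3]=0x77

90 80 2e 77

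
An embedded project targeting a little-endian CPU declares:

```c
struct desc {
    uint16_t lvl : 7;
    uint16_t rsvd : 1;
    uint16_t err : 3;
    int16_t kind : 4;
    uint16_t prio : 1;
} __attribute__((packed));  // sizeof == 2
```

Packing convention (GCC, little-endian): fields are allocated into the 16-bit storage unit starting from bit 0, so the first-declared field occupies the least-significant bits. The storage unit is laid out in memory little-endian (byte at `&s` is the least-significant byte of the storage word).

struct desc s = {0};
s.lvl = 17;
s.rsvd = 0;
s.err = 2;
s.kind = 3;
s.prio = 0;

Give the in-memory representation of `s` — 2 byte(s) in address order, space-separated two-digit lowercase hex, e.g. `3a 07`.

11 1a

lvl:7 = 17 → 0x11 << 0 → word 0x0011
rsvd:1 = 0 → 0x0 << 7 → word 0x0011
err:3 = 2 → 0x2 << 8 → word 0x0211
kind:4 = 3 → 0x3 << 11 → word 0x1a11
prio:1 = 0 → 0x0 << 15 → word 0x1a11
word = 0x1a11 → little-endian bytes:
  [0]=0x11  [1]=0x1a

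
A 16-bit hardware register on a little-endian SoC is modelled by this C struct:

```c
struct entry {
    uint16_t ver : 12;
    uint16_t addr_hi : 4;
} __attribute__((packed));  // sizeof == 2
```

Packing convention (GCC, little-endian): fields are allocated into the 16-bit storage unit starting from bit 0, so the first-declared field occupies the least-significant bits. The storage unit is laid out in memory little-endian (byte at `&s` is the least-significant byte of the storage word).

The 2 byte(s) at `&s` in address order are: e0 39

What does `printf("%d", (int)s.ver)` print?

[0]=0xe0 [1]=0x39 (little-endian) → word 0x39e0
ver:12 @ bit 0 → (0x39e0>>0)&0xfff = 0x9e0  ←
addr_hi:4 @ bit 12 → (0x39e0>>12)&0xf = 0x3

2528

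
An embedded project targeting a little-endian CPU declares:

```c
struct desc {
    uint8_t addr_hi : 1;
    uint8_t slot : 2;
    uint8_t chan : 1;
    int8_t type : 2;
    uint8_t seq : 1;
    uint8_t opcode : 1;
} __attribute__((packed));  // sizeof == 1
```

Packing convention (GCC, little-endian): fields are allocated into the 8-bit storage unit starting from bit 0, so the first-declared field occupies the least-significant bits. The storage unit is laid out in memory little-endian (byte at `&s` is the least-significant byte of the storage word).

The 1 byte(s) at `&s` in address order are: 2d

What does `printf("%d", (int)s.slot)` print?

2

[0]=0x2d (little-endian) → word 0x2d
addr_hi:1 @ bit 0 → (0x2d>>0)&0x1 = 0x1
slot:2 @ bit 1 → (0x2d>>1)&0x3 = 0x2  ←
chan:1 @ bit 3 → (0x2d>>3)&0x1 = 0x1
type:2 @ bit 4 → (0x2d>>4)&0x3 = 0x2
seq:1 @ bit 6 → (0x2d>>6)&0x1 = 0x0
opcode:1 @ bit 7 → (0x2d>>7)&0x1 = 0x0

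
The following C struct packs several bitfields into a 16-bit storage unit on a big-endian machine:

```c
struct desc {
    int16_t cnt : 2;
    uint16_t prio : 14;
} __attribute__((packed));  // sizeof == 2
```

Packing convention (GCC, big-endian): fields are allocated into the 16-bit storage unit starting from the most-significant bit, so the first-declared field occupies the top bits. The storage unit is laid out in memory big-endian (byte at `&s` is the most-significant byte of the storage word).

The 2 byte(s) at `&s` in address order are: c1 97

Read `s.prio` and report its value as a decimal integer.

[0]=0xc1 [1]=0x97 (big-endian) → word 0xc197
cnt:2 @ bit 14 → (0xc197>>14)&0x3 = 0x3
prio:14 @ bit 0 → (0xc197>>0)&0x3fff = 0x197  ←

407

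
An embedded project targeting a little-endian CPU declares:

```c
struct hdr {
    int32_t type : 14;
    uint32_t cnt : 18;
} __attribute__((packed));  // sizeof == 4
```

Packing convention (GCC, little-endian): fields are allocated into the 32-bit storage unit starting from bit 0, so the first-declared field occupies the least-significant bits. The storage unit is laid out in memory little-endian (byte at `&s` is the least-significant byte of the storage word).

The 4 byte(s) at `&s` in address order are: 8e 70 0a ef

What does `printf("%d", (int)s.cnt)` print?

[0]=0x8e [1]=0x70 [2]=0x0a [3]=0xef (little-endian) → word 0xef0a708e
type:14 @ bit 0 → (0xef0a708e>>0)&0x3fff = 0x308e
cnt:18 @ bit 14 → (0xef0a708e>>14)&0x3ffff = 0x3bc29  ←

244777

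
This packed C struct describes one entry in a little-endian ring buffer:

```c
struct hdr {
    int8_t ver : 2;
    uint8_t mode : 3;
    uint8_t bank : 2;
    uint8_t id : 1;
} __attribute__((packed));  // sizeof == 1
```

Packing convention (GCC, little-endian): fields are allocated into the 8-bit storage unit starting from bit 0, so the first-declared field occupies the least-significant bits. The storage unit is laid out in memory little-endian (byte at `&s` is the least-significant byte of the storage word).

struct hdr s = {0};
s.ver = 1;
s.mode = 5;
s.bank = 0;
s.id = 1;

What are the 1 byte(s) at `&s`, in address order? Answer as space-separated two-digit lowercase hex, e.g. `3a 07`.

ver (2b) val=1 bits=0x1 at bit 0: 0x01
mode (3b) val=5 bits=0x5 at bit 2: 0x15
bank (2b) val=0 bits=0x0 at bit 5: 0x15
id (1b) val=1 bits=0x1 at bit 7: 0x95
word = 0x95 → little-endian bytes:
  [0]=0x95

95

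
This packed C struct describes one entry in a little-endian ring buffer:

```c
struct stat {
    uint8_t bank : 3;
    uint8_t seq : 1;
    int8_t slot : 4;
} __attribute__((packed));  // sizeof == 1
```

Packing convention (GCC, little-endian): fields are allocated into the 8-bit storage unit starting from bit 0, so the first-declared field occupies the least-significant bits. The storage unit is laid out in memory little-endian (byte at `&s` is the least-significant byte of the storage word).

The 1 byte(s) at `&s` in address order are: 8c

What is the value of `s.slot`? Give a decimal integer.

[0]=0x8c (little-endian) → word 0x8c
bank:3 @ bit 0 → (0x8c>>0)&0x7 = 0x4
seq:1 @ bit 3 → (0x8c>>3)&0x1 = 0x1
slot:4 @ bit 4 → (0x8c>>4)&0xf = 0x8  ←
slot signed 4b, MSB=1: 8 - 16 = -8

-8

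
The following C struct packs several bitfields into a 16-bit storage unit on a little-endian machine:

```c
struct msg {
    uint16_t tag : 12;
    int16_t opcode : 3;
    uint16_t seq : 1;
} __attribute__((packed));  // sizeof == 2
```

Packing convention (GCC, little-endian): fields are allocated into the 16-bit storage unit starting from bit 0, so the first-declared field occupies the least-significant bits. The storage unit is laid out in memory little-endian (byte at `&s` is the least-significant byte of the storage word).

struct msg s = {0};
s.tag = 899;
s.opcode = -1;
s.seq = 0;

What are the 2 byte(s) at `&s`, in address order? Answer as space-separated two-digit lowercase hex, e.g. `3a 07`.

83 73

[0+:12] tag=899 & 0xfff = 0x383; word=0x0383
[12+:3] opcode=-1 & 0x7 = 0x7; word=0x7383
[15+:1] seq=0 & 0x1 = 0x0; word=0x7383
word = 0x7383 → little-endian bytes:
  [0]=0x83  [1]=0x73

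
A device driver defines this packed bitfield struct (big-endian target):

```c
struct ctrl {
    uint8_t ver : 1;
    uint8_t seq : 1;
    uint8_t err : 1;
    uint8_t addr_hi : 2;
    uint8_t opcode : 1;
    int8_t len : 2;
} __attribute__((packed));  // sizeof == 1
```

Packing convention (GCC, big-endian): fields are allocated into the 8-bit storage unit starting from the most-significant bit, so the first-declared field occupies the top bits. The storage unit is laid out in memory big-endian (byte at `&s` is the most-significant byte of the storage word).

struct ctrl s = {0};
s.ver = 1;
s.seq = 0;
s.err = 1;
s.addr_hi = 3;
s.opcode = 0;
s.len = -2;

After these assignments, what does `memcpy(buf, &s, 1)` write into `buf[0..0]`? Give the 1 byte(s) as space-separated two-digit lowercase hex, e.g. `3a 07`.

ba

[7+:1] ver=1 & 0x1 = 0x1; word=0x80
[6+:1] seq=0 & 0x1 = 0x0; word=0x80
[5+:1] err=1 & 0x1 = 0x1; word=0xa0
[3+:2] addr_hi=3 & 0x3 = 0x3; word=0xb8
[2+:1] opcode=0 & 0x1 = 0x0; word=0xb8
[0+:2] len=-2 & 0x3 = 0x2; word=0xba
word = 0xba → big-endian bytes:
  [0]=0xba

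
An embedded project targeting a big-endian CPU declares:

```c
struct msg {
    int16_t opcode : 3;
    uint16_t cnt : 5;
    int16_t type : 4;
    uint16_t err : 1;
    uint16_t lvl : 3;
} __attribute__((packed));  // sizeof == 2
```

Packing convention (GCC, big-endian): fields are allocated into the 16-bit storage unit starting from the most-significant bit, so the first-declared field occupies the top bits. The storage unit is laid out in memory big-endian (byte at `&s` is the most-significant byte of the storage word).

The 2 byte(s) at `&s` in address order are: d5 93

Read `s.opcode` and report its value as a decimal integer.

-2

[0]=0xd5 [1]=0x93 (big-endian) → word 0xd593
opcode:3 @ bit 13 → (0xd593>>13)&0x7 = 0x6  ←
cnt:5 @ bit 8 → (0xd593>>8)&0x1f = 0x15
type:4 @ bit 4 → (0xd593>>4)&0xf = 0x9
err:1 @ bit 3 → (0xd593>>3)&0x1 = 0x0
lvl:3 @ bit 0 → (0xd593>>0)&0x7 = 0x3
opcode signed 3b, MSB=1: 6 - 8 = -2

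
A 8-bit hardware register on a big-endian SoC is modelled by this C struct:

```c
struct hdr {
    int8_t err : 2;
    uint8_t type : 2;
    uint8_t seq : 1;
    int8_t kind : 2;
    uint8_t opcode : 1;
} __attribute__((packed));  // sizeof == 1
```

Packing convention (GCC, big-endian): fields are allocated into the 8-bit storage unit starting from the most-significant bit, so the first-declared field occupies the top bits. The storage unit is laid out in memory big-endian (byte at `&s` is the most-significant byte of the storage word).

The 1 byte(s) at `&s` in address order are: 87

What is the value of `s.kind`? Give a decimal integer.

[0]=0x87 (big-endian) → word 0x87
err [6+:2] = (word>>6) & 0x3 = 2
type [4+:2] = (word>>4) & 0x3 = 0
seq [3+:1] = (word>>3) & 0x1 = 0
kind [1+:2] = (word>>1) & 0x3 = 3  ←
opcode [0+:1] = (word>>0) & 0x1 = 1
kind signed 2b, MSB=1: 3 - 4 = -1

-1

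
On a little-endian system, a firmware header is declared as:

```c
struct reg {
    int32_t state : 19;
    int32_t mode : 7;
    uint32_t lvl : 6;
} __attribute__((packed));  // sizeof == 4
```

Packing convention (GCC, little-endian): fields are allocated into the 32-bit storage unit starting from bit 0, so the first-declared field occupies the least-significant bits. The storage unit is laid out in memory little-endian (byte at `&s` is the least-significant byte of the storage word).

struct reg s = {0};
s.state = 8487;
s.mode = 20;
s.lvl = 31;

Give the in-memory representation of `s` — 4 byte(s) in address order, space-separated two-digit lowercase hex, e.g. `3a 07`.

27 21 a0 7c

state (19b) val=8487 bits=0x2127 at bit 0: 0x00002127
mode (7b) val=20 bits=0x14 at bit 19: 0x00a02127
lvl (6b) val=31 bits=0x1f at bit 26: 0x7ca02127
word = 0x7ca02127 → little-endian bytes:
  [0]=0x27  [1]=0x21  [2]=0xa0  [3]=0x7c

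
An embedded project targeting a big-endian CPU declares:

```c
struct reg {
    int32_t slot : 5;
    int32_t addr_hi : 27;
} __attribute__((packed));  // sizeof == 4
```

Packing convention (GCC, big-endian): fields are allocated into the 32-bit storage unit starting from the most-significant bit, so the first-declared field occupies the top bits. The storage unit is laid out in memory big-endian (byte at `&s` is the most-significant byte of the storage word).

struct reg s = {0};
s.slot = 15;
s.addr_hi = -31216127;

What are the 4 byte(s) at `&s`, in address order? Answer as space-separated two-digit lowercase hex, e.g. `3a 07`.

[27+:5] slot=15 & 0x1f = 0xf; word=0x78000000
[0+:27] addr_hi=-31216127 & 0x7ffffff = 0x623ae01; word=0x7e23ae01
word = 0x7e23ae01 → big-endian bytes:
  [0]=0x7e  [1]=0x23  [2]=0xae  [3]=0x01

7e 23 ae 01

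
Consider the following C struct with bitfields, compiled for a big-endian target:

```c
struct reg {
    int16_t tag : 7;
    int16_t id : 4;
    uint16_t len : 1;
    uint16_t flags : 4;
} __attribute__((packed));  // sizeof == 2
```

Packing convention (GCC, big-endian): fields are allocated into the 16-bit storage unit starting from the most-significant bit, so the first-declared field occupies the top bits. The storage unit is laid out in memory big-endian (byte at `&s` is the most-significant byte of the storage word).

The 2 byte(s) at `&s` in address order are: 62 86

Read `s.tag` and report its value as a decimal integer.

[0]=0x62 [1]=0x86 (big-endian) → word 0x6286
tag [9+:7] = (word>>9) & 0x7f = 49  ←
id [5+:4] = (word>>5) & 0xf = 4
len [4+:1] = (word>>4) & 0x1 = 0
flags [0+:4] = (word>>0) & 0xf = 6
tag signed 7b, MSB=0: value = 49

49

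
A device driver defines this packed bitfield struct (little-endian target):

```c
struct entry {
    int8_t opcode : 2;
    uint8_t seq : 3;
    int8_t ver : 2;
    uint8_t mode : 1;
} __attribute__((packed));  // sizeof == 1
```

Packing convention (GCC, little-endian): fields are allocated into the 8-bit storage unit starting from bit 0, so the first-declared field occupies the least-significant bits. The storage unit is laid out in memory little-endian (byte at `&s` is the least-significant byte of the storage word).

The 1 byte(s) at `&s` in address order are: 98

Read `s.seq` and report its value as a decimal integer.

6

[0]=0x98 (little-endian) → word 0x98
opcode:2 @ bit 0 → (0x98>>0)&0x3 = 0x0
seq:3 @ bit 2 → (0x98>>2)&0x7 = 0x6  ←
ver:2 @ bit 5 → (0x98>>5)&0x3 = 0x0
mode:1 @ bit 7 → (0x98>>7)&0x1 = 0x1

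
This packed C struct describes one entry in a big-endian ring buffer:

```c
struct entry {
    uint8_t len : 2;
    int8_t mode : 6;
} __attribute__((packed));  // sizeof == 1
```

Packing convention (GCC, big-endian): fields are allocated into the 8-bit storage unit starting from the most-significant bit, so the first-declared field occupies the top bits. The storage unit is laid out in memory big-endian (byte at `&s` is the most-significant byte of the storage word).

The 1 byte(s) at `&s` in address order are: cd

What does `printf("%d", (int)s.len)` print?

3

[0]=0xcd (big-endian) → word 0xcd
len:2 @ bit 6 → (0xcd>>6)&0x3 = 0x3  ←
mode:6 @ bit 0 → (0xcd>>0)&0x3f = 0xd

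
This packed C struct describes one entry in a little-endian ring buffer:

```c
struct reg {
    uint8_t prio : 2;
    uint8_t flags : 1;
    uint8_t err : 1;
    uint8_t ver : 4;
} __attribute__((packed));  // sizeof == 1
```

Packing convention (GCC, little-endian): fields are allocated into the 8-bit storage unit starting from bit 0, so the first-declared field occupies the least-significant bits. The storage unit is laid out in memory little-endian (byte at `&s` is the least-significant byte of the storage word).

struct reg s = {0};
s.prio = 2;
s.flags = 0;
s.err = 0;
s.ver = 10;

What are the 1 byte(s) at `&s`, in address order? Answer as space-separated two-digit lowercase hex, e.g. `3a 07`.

prio:2 = 2 → 0x2 << 0 → word 0x02
flags:1 = 0 → 0x0 << 2 → word 0x02
err:1 = 0 → 0x0 << 3 → word 0x02
ver:4 = 10 → 0xa << 4 → word 0xa2
word = 0xa2 → little-endian bytes:
  [0]=0xa2

a2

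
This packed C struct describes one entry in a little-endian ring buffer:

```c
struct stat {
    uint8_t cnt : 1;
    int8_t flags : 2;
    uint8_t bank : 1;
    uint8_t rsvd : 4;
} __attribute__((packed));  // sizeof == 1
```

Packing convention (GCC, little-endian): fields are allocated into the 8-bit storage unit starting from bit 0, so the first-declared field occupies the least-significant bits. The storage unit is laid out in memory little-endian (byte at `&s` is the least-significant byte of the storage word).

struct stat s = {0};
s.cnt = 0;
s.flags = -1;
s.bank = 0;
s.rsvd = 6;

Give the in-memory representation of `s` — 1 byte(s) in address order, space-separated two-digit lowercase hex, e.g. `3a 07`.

cnt:1 = 0 → 0x0 << 0 → word 0x00
flags:2 = -1 → 0x3 << 1 → word 0x06
bank:1 = 0 → 0x0 << 3 → word 0x06
rsvd:4 = 6 → 0x6 << 4 → word 0x66
word = 0x66 → little-endian bytes:
  [0]=0x66

66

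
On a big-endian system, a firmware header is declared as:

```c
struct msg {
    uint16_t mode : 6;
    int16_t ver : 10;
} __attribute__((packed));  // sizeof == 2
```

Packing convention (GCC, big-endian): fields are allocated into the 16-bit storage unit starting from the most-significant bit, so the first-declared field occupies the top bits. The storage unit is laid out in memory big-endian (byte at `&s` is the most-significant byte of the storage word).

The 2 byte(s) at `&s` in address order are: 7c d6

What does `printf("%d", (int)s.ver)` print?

[0]=0x7c [1]=0xd6 (big-endian) → word 0x7cd6
mode [10+:6] = (word>>10) & 0x3f = 31
ver [0+:10] = (word>>0) & 0x3ff = 214  ←
ver signed 10b, MSB=0: value = 214

214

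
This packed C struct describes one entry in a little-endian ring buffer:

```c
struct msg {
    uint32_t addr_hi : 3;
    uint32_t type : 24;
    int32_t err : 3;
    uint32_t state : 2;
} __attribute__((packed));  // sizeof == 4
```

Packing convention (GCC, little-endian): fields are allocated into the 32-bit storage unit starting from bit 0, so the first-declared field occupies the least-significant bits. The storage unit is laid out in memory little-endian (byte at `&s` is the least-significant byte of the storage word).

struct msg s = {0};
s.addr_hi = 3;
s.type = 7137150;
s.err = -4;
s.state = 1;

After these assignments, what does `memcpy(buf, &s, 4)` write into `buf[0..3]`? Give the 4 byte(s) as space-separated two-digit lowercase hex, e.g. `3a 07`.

addr_hi:3 = 3 → 0x3 << 0 → word 0x00000003
type:24 = 7137150 → 0x6ce77e << 3 → word 0x03673bf3
err:3 = -4 → 0x4 << 27 → word 0x23673bf3
state:2 = 1 → 0x1 << 30 → word 0x63673bf3
word = 0x63673bf3 → little-endian bytes:
  [0]=0xf3  [1]=0x3b  [2]=0x67  [3]=0x63

f3 3b 67 63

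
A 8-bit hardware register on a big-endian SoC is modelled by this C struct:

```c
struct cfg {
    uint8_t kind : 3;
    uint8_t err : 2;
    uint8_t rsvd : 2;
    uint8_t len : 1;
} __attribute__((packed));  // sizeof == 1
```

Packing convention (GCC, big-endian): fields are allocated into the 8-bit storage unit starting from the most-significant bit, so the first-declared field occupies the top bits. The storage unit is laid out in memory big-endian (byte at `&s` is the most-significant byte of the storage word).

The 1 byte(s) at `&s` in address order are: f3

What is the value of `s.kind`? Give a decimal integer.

[0]=0xf3 (big-endian) → word 0xf3
kind:3 @ bit 5 → (0xf3>>5)&0x7 = 0x7  ←
err:2 @ bit 3 → (0xf3>>3)&0x3 = 0x2
rsvd:2 @ bit 1 → (0xf3>>1)&0x3 = 0x1
len:1 @ bit 0 → (0xf3>>0)&0x1 = 0x1

7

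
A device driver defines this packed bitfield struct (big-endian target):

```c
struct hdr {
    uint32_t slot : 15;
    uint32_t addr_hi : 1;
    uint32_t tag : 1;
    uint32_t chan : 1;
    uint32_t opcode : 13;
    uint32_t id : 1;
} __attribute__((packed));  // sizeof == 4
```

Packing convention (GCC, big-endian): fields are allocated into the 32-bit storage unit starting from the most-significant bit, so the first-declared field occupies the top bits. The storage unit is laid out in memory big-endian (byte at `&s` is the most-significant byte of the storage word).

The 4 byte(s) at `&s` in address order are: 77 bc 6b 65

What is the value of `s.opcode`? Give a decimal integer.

5554

[0]=0x77 [1]=0xbc [2]=0x6b [3]=0x65 (big-endian) → word 0x77bc6b65
slot:15 @ bit 17 → (0x77bc6b65>>17)&0x7fff = 0x3bde
addr_hi:1 @ bit 16 → (0x77bc6b65>>16)&0x1 = 0x0
tag:1 @ bit 15 → (0x77bc6b65>>15)&0x1 = 0x0
chan:1 @ bit 14 → (0x77bc6b65>>14)&0x1 = 0x1
opcode:13 @ bit 1 → (0x77bc6b65>>1)&0x1fff = 0x15b2  ←
id:1 @ bit 0 → (0x77bc6b65>>0)&0x1 = 0x1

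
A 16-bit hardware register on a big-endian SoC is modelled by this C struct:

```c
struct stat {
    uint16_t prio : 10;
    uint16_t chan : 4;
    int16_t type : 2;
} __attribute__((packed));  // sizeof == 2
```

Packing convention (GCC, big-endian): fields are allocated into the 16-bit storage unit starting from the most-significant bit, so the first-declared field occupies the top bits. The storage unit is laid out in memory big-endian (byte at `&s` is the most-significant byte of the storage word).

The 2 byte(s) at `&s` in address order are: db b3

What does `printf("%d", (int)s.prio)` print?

878

[0]=0xdb [1]=0xb3 (big-endian) → word 0xdbb3
prio [6+:10] = (word>>6) & 0x3ff = 878  ←
chan [2+:4] = (word>>2) & 0xf = 12
type [0+:2] = (word>>0) & 0x3 = 3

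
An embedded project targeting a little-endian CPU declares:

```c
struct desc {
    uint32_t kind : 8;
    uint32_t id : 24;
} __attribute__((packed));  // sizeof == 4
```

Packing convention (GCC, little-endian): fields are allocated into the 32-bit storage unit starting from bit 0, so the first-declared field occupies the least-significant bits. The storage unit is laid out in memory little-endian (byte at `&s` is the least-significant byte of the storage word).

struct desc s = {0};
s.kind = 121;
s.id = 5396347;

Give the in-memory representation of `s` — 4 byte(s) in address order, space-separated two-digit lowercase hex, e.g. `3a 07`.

[0+:8] kind=121 & 0xff = 0x79; word=0x00000079
[8+:24] id=5396347 & 0xffffff = 0x52577b; word=0x52577b79
word = 0x52577b79 → little-endian bytes:
  [0]=0x79  [1]=0x7b  [2]=0x57  [3]=0x52

79 7b 57 52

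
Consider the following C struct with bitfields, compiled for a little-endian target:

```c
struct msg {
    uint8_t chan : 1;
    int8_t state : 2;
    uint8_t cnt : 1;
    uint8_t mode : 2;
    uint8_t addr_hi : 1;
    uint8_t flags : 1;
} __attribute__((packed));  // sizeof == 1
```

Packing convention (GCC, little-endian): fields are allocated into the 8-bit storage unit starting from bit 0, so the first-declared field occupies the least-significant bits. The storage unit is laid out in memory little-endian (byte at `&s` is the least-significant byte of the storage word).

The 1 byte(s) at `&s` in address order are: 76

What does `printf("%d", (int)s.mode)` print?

[0]=0x76 (little-endian) → word 0x76
chan:1 @ bit 0 → (0x76>>0)&0x1 = 0x0
state:2 @ bit 1 → (0x76>>1)&0x3 = 0x3
cnt:1 @ bit 3 → (0x76>>3)&0x1 = 0x0
mode:2 @ bit 4 → (0x76>>4)&0x3 = 0x3  ←
addr_hi:1 @ bit 6 → (0x76>>6)&0x1 = 0x1
flags:1 @ bit 7 → (0x76>>7)&0x1 = 0x0

3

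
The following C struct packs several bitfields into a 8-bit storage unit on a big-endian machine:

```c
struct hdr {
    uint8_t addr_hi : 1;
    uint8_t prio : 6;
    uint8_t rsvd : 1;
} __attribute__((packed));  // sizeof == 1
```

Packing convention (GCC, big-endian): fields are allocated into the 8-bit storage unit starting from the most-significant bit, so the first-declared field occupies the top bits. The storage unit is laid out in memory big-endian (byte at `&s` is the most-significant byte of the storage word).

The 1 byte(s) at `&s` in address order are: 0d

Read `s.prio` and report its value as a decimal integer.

6

[0]=0x0d (big-endian) → word 0x0d
addr_hi [7+:1] = (word>>7) & 0x1 = 0
prio [1+:6] = (word>>1) & 0x3f = 6  ←
rsvd [0+:1] = (word>>0) & 0x1 = 1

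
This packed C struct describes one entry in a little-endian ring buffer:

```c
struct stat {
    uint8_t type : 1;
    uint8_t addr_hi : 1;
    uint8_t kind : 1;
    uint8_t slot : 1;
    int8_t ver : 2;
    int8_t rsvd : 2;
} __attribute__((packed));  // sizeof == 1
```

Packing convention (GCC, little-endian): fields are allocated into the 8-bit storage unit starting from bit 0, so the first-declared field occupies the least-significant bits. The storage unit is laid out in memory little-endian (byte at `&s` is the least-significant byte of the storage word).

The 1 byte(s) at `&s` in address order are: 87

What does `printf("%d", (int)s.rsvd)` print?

-2

[0]=0x87 (little-endian) → word 0x87
type:1 @ bit 0 → (0x87>>0)&0x1 = 0x1
addr_hi:1 @ bit 1 → (0x87>>1)&0x1 = 0x1
kind:1 @ bit 2 → (0x87>>2)&0x1 = 0x1
slot:1 @ bit 3 → (0x87>>3)&0x1 = 0x0
ver:2 @ bit 4 → (0x87>>4)&0x3 = 0x0
rsvd:2 @ bit 6 → (0x87>>6)&0x3 = 0x2  ←
rsvd signed 2b, MSB=1: 2 - 4 = -2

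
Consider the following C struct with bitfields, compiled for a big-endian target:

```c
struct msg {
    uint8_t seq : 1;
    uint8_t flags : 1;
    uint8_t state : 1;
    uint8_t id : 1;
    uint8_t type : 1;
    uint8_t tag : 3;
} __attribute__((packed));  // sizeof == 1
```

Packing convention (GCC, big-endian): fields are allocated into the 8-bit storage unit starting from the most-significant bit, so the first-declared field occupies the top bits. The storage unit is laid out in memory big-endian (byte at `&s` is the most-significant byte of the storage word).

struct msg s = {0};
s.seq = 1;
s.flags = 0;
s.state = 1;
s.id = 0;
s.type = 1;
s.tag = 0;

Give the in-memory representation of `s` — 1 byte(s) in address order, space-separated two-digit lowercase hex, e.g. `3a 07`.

a8

seq:1 = 1 → 0x1 << 7 → word 0x80
flags:1 = 0 → 0x0 << 6 → word 0x80
state:1 = 1 → 0x1 << 5 → word 0xa0
id:1 = 0 → 0x0 << 4 → word 0xa0
type:1 = 1 → 0x1 << 3 → word 0xa8
tag:3 = 0 → 0x0 << 0 → word 0xa8
word = 0xa8 → big-endian bytes:
  [0]=0xa8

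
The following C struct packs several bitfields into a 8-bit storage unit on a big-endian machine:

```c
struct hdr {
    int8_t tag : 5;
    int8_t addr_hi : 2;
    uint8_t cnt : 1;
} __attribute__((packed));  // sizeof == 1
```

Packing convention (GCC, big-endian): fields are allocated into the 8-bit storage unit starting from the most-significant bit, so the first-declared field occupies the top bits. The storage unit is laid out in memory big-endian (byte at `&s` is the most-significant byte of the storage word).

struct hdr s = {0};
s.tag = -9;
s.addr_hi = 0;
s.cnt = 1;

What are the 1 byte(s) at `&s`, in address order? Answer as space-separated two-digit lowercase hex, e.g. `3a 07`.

tag (5b) val=-9 bits=0x17 at bit 3: 0xb8
addr_hi (2b) val=0 bits=0x0 at bit 1: 0xb8
cnt (1b) val=1 bits=0x1 at bit 0: 0xb9
word = 0xb9 → big-endian bytes:
  [0]=0xb9

b9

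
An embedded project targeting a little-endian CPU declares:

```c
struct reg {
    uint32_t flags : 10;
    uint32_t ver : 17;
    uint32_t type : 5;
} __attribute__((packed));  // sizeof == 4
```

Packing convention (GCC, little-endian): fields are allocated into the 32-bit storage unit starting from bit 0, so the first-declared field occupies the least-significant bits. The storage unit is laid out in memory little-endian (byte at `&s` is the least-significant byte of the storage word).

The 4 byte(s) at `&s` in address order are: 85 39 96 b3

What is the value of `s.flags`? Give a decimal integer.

389

[0]=0x85 [1]=0x39 [2]=0x96 [3]=0xb3 (little-endian) → word 0xb3963985
flags:10 @ bit 0 → (0xb3963985>>0)&0x3ff = 0x185  ←
ver:17 @ bit 10 → (0xb3963985>>10)&0x1ffff = 0xe58e
type:5 @ bit 27 → (0xb3963985>>27)&0x1f = 0x16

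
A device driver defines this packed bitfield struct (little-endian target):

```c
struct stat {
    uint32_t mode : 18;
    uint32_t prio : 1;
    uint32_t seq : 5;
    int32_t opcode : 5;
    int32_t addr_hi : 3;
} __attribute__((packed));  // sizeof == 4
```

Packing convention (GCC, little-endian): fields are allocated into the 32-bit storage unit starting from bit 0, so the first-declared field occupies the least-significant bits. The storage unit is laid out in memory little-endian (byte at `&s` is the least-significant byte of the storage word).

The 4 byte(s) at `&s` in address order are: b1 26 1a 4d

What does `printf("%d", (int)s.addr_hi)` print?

[0]=0xb1 [1]=0x26 [2]=0x1a [3]=0x4d (little-endian) → word 0x4d1a26b1
mode [0+:18] = (word>>0) & 0x3ffff = 140977
prio [18+:1] = (word>>18) & 0x1 = 0
seq [19+:5] = (word>>19) & 0x1f = 3
opcode [24+:5] = (word>>24) & 0x1f = 13
addr_hi [29+:3] = (word>>29) & 0x7 = 2  ←
addr_hi signed 3b, MSB=0: value = 2

2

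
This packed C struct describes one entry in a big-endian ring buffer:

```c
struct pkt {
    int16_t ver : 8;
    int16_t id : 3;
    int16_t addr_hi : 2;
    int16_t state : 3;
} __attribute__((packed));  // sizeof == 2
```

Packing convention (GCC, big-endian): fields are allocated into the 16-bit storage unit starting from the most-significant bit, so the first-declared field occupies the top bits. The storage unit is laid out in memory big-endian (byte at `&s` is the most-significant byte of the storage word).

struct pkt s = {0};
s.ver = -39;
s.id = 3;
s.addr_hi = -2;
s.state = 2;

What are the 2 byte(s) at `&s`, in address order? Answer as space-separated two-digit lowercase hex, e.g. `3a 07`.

d9 72

ver (8b) val=-39 bits=0xd9 at bit 8: 0xd900
id (3b) val=3 bits=0x3 at bit 5: 0xd960
addr_hi (2b) val=-2 bits=0x2 at bit 3: 0xd970
state (3b) val=2 bits=0x2 at bit 0: 0xd972
word = 0xd972 → big-endian bytes:
  [0]=0xd9  [1]=0x72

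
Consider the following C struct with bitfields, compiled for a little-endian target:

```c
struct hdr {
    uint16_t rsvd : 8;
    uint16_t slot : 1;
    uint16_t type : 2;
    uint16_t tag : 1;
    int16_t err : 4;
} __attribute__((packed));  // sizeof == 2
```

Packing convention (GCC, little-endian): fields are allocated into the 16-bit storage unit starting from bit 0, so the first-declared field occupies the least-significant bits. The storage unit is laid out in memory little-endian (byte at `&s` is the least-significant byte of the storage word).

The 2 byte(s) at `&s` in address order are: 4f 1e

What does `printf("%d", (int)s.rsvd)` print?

[0]=0x4f [1]=0x1e (little-endian) → word 0x1e4f
rsvd [0+:8] = (word>>0) & 0xff = 79  ←
slot [8+:1] = (word>>8) & 0x1 = 0
type [9+:2] = (word>>9) & 0x3 = 3
tag [11+:1] = (word>>11) & 0x1 = 1
err [12+:4] = (word>>12) & 0xf = 1

79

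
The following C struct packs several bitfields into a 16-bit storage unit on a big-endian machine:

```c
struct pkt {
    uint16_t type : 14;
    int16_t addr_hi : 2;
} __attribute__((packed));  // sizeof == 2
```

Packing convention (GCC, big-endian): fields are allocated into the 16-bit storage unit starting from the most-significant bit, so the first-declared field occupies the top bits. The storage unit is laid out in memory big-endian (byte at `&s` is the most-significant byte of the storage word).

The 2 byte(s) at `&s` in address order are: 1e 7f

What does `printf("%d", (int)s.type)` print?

[0]=0x1e [1]=0x7f (big-endian) → word 0x1e7f
type [2+:14] = (word>>2) & 0x3fff = 1951  ←
addr_hi [0+:2] = (word>>0) & 0x3 = 3

1951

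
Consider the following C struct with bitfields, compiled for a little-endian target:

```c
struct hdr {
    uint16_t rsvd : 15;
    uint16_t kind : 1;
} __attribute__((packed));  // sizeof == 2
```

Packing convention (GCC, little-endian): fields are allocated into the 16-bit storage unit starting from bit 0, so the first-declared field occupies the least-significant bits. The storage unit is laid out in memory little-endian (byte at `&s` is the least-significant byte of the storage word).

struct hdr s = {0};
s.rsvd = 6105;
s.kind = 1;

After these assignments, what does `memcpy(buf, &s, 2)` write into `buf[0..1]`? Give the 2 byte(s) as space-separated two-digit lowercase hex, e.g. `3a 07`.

d9 97

rsvd (15b) val=6105 bits=0x17d9 at bit 0: 0x17d9
kind (1b) val=1 bits=0x1 at bit 15: 0x97d9
word = 0x97d9 → little-endian bytes:
  [0]=0xd9  [1]=0x97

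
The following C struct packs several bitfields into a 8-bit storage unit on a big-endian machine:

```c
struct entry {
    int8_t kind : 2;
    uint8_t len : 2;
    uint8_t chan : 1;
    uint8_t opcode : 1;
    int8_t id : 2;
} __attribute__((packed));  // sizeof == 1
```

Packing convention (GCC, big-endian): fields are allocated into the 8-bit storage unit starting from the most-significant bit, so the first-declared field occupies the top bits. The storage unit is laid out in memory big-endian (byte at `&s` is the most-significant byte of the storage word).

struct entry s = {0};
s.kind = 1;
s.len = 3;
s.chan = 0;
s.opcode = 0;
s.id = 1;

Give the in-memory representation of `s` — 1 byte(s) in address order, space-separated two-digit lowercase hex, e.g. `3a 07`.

kind:2 = 1 → 0x1 << 6 → word 0x40
len:2 = 3 → 0x3 << 4 → word 0x70
chan:1 = 0 → 0x0 << 3 → word 0x70
opcode:1 = 0 → 0x0 << 2 → word 0x70
id:2 = 1 → 0x1 << 0 → word 0x71
word = 0x71 → big-endian bytes:
  [0]=0x71

71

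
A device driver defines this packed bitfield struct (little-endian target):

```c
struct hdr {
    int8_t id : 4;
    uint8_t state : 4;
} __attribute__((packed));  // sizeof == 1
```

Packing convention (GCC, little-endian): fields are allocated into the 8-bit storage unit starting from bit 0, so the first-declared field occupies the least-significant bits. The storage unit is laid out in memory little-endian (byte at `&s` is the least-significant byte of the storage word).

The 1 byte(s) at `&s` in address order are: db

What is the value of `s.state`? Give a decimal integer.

13

[0]=0xdb (little-endian) → word 0xdb
id:4 @ bit 0 → (0xdb>>0)&0xf = 0xb
state:4 @ bit 4 → (0xdb>>4)&0xf = 0xd  ←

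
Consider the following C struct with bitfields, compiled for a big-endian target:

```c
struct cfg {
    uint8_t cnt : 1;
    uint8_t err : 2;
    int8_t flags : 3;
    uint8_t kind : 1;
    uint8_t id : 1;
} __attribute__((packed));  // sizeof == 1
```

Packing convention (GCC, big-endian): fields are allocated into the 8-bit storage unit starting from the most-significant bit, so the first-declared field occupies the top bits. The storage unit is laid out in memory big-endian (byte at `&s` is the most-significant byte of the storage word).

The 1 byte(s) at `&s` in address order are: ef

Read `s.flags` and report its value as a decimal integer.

[0]=0xef (big-endian) → word 0xef
cnt:1 @ bit 7 → (0xef>>7)&0x1 = 0x1
err:2 @ bit 5 → (0xef>>5)&0x3 = 0x3
flags:3 @ bit 2 → (0xef>>2)&0x7 = 0x3  ←
kind:1 @ bit 1 → (0xef>>1)&0x1 = 0x1
id:1 @ bit 0 → (0xef>>0)&0x1 = 0x1
flags signed 3b, MSB=0: value = 3

3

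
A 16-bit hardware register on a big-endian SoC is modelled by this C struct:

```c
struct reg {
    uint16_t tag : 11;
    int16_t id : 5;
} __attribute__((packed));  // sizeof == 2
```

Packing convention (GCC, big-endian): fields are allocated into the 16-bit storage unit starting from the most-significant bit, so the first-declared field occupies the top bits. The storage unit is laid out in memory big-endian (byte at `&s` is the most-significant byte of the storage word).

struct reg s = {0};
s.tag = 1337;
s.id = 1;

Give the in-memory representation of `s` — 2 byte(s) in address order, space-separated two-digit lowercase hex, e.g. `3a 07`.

tag (11b) val=1337 bits=0x539 at bit 5: 0xa720
id (5b) val=1 bits=0x1 at bit 0: 0xa721
word = 0xa721 → big-endian bytes:
  [0]=0xa7  [1]=0x21

a7 21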